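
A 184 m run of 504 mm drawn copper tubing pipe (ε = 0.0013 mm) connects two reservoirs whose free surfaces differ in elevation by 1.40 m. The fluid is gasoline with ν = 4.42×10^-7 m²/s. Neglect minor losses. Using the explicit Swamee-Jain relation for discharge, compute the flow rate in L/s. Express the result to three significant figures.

Swamee-Jain (Type II): Q = -0.965·√(gD⁵h_f/L)·ln[ε/(3.7D) + √(3.17ν²L/(gD³h_f))]
√(gD⁵h_f/L) = √(9.81·0.504⁵·1.40/184) = 0.04927
ε/(3.7D) = 6.97×10^-7; √(3.17ν²L/(gD³h_f)) = 8.05×10^-6
Q = -0.965·0.04927·ln(8.748×10^-6) = 0.5537 m³/s
Check: V = 2.78 m/s, Re = 3.16×10^6, f = 0.009781, h_f = 1.40 m ≈ 1.40 m ✓

Q ≈ 554 L/s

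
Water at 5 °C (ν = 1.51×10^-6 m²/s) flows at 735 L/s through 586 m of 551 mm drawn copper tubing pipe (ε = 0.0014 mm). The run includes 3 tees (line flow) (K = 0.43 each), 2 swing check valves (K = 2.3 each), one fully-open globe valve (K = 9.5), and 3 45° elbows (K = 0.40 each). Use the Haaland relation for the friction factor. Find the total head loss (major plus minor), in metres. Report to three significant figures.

V = 4Q/(πD²) = 3.082 m/s; V²/2g = 0.4843 m
Re = 1.12×10^6, ε/D = 2.54×10^-6 → f = 0.01140 (Haaland)
Major: h_f = f(L/D)·V²/2g = 0.01140·1064·0.4843 = 5.874 m
Minor: ΣK = 16.6; h_m = ΣK·V²/2g = 8.034 m
Total H_L = 5.874 + 8.034 = 13.91 m

H_L ≈ 13.9 m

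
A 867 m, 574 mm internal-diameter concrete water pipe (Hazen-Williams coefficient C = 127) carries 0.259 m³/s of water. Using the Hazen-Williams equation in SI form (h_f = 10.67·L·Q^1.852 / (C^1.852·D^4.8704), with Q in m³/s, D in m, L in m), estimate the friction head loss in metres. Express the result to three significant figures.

h_f = 10.67·867·0.259^1.852 / (127^1.852·0.574^4.8704) = 1.437 m

h_f ≈ 1.44 m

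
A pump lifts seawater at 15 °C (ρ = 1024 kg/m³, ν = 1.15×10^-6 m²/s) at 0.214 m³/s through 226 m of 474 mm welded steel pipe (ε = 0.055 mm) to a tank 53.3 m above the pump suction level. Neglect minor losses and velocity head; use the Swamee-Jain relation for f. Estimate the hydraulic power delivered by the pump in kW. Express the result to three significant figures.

P_hyd ≈ 116 kW

V = 4Q/(πD²) = 1.213 m/s; Re = 5.00×10^5; ε/D = 1.16×10^-4; f = 0.01465
h_f = f(L/D)V²/2g = 0.5237 m
Total head H = z + h_f = 53.3 + 0.5237 = 53.82 m
P_hyd = ρgQH = 1024·9.81·0.214·53.82 = 115.7 kW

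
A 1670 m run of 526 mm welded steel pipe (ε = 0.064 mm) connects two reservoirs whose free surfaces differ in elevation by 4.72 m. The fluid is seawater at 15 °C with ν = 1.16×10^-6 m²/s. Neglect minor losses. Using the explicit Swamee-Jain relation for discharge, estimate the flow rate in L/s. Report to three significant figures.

Swamee-Jain (Type II): Q = -0.965·√(gD⁵h_f/L)·ln[ε/(3.7D) + √(3.17ν²L/(gD³h_f))]
√(gD⁵h_f/L) = √(9.81·0.526⁵·4.72/1670) = 0.03341
ε/(3.7D) = 3.29×10^-5; √(3.17ν²L/(gD³h_f)) = 3.25×10^-5
Q = -0.965·0.03341·ln(6.540×10^-5) = 0.3107 m³/s
Check: V = 1.43 m/s, Re = 6.48×10^5, f = 0.01433, h_f = 4.74 m ≈ 4.72 m ✓

Q ≈ 311 L/s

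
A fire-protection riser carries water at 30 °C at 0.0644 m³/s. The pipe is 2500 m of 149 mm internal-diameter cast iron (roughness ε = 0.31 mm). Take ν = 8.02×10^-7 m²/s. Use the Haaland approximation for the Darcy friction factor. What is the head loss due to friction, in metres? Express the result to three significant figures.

V = 4Q/(πD²) = 4·0.0644/(π·0.149²) = 3.693 m/s
Re = VD/ν = 3.693·0.149/8.02×10^-7 = 6.86×10^5 → turbulent
ε/D = 0.31/149 = 0.00208
Haaland: f = 0.02395
h_f = f(L/D)V²/(2g) = 0.02395·(2500/0.149)·3.693²/(2·9.81) = 279.3 m

h_f ≈ 279 m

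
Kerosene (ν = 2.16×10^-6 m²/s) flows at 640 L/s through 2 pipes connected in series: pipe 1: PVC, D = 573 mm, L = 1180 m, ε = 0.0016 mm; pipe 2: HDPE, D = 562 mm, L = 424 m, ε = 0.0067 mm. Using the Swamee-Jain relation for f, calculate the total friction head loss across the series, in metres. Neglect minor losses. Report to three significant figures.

H ≈ 11.3 m

Pipe 1: V = 2.482 m/s, Re = 6.58×10^5, ε/D = 2.79×10^-6, f = 0.01252, h_1 = f(L/D)V²/2g = 8.097 m
Pipe 2: V = 2.580 m/s, Re = 6.71×10^5, ε/D = 1.19×10^-5, f = 0.01266, h_2 = f(L/D)V²/2g = 3.239 m
Series → Q common, losses add: H = Σh = 11.34 m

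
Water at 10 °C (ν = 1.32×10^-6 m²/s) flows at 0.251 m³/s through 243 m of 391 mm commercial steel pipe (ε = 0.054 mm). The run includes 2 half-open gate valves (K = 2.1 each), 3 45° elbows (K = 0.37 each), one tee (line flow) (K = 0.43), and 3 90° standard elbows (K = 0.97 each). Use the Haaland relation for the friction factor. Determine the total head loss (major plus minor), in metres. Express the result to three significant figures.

H_L ≈ 3.92 m

V = 4Q/(πD²) = 2.090 m/s; V²/2g = 0.2227 m
Re = 6.19×10^5, ε/D = 1.38×10^-4 → f = 0.01438 (Haaland)
Major: h_f = f(L/D)·V²/2g = 0.01438·621.5·0.2227 = 1.991 m
Minor: ΣK = 8.65; h_m = ΣK·V²/2g = 1.927 m
Total H_L = 1.991 + 1.927 = 3.917 m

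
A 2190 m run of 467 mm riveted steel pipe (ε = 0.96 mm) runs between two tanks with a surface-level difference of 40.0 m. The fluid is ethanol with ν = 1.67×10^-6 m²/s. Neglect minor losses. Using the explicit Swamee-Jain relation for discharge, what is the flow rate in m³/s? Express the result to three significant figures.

Swamee-Jain (Type II): Q = -0.965·√(gD⁵h_f/L)·ln[ε/(3.7D) + √(3.17ν²L/(gD³h_f))]
√(gD⁵h_f/L) = √(9.81·0.467⁵·40.0/2190) = 0.06309
ε/(3.7D) = 5.56×10^-4; √(3.17ν²L/(gD³h_f)) = 2.20×10^-5
Q = -0.965·0.06309·ln(5.776×10^-4) = 0.4539 m³/s
Check: V = 2.65 m/s, Re = 7.41×10^5, f = 0.02393, h_f = 40.2 m ≈ 40.0 m ✓

Q ≈ 0.454 m³/s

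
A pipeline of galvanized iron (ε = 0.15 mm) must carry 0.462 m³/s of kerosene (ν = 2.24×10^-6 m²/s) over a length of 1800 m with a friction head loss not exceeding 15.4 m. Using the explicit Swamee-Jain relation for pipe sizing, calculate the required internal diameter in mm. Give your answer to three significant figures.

D ≈ 515 mm

Swamee-Jain (Type III): D = 0.66·[ε^1.25·(LQ²/(gh_f))^4.75 + ν·Q^9.4·(L/(gh_f))^5.2]^0.04
LQ²/(gh_f) = 2.543; L/(gh_f) = 11.91
Term 1 = ε^1.25·(…)^4.75 = 0.00140; Term 2 = ν·Q^9.4·(…)^5.2 = 6.22×10^-4
D = 0.66·(0.00140 + 6.22×10^-4)^0.04 = 0.5149 m = 515 mm
Check: V = 2.22 m/s, Re = 5.10×10^5, f = 0.01628, h_f = 14.3 m ≈ 15.4 m ✓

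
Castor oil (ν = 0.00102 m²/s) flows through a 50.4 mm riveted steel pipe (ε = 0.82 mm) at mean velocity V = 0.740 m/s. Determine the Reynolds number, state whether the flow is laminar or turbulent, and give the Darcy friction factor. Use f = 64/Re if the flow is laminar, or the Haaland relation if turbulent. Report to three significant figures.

Re = VD/ν = 0.7400·0.0504/0.00102 = 36.6
Re < 2300 → laminar → f = 64/Re = 1.750

Re ≈ 36.6; laminar; f = 64/Re ≈ 1.75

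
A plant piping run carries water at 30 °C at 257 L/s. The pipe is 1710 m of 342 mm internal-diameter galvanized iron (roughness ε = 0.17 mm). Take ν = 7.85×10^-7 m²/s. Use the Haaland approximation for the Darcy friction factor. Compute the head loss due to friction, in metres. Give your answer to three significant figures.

h_f ≈ 34.1 m

V = 4Q/(πD²) = 4·0.257/(π·0.342²) = 2.798 m/s
Re = VD/ν = 2.798·0.342/7.85×10^-7 = 1.22×10^6 → turbulent
ε/D = 0.17/342 = 4.97×10^-4
Haaland: f = 0.01708
h_f = f(L/D)V²/(2g) = 0.01708·(1710/0.342)·2.798²/(2·9.81) = 34.06 m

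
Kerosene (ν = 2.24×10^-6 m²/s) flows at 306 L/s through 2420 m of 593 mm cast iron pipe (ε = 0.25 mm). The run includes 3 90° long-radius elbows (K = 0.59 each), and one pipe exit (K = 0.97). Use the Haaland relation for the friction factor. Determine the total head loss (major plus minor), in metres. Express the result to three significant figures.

V = 4Q/(πD²) = 1.108 m/s; V²/2g = 0.06257 m
Re = 2.93×10^5, ε/D = 4.22×10^-4 → f = 0.01763 (Haaland)
Major: h_f = f(L/D)·V²/2g = 0.01763·4081·0.06257 = 4.502 m
Minor: ΣK = 2.74; h_m = ΣK·V²/2g = 0.1714 m
Total H_L = 4.502 + 0.1714 = 4.674 m

H_L ≈ 4.67 m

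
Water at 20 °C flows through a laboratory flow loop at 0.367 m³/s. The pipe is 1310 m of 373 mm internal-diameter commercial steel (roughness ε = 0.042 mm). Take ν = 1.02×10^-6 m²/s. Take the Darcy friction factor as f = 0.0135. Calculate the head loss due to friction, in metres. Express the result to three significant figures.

V = 4Q/(πD²) = 4·0.367/(π·0.373²) = 3.359 m/s
h_f = f(L/D)V²/(2g) = 0.01350·(1310/0.373)·3.359²/(2·9.81) = 27.26 m

h_f ≈ 27.3 m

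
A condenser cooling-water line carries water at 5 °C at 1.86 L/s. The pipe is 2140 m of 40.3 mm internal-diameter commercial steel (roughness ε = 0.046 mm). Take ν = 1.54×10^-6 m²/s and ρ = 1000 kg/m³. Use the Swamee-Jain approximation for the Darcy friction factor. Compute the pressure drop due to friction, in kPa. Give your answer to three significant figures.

Δp ≈ 1440 kPa

V = 4Q/(πD²) = 4·0.00186/(π·0.0403²) = 1.458 m/s
Re = VD/ν = 1.458·0.0403/1.54×10^-6 = 3.82×10^4 → turbulent
ε/D = 0.046/40.3 = 0.00114
Swamee-Jain: f = 0.02551
h_f = f(L/D)V²/(2g) = 0.02551·(2140/0.0403)·1.458²/(2·9.81) = 146.8 m
Δp = ρg·h_f = 1000·9.81·146.8 = 1440 kPa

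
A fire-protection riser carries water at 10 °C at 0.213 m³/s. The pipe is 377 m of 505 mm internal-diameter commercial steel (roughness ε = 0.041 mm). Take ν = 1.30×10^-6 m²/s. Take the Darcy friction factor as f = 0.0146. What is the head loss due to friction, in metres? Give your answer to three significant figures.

h_f ≈ 0.628 m

V = 4Q/(πD²) = 4·0.213/(π·0.505²) = 1.063 m/s
h_f = f(L/D)V²/(2g) = 0.01460·(377/0.505)·1.063²/(2·9.81) = 0.6282 m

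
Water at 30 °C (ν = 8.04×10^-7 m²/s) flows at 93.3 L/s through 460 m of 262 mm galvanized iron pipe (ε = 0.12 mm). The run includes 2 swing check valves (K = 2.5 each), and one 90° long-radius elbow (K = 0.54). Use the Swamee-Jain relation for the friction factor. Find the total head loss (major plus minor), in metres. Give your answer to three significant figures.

V = 4Q/(πD²) = 1.731 m/s; V²/2g = 0.1526 m
Re = 5.64×10^5, ε/D = 4.58×10^-4 → f = 0.01740 (Swamee-Jain)
Major: h_f = f(L/D)·V²/2g = 0.01740·1756·0.1526 = 4.664 m
Minor: ΣK = 5.54; h_m = ΣK·V²/2g = 0.8456 m
Total H_L = 4.664 + 0.8456 = 5.509 m

H_L ≈ 5.51 m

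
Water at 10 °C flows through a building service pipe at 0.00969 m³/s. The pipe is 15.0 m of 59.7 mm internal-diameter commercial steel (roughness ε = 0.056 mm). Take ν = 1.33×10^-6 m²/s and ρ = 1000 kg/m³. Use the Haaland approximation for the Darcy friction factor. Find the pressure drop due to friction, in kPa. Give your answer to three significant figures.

V = 4Q/(πD²) = 4·0.00969/(π·0.0597²) = 3.462 m/s
Re = VD/ν = 3.462·0.0597/1.33×10^-6 = 1.55×10^5 → turbulent
ε/D = 0.056/59.7 = 9.38×10^-4
Haaland: f = 0.02099
h_f = f(L/D)V²/(2g) = 0.02099·(15.0/0.0597)·3.462²/(2·9.81) = 3.221 m
Δp = ρg·h_f = 1000·9.81·3.221 = 31.60 kPa

Δp ≈ 31.6 kPa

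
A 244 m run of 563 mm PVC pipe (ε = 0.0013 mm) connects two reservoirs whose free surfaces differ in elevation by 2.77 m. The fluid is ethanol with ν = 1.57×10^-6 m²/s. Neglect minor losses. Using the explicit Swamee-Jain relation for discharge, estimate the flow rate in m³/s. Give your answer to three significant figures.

Swamee-Jain (Type II): Q = -0.965·√(gD⁵h_f/L)·ln[ε/(3.7D) + √(3.17ν²L/(gD³h_f))]
√(gD⁵h_f/L) = √(9.81·0.563⁵·2.77/244) = 0.07937
ε/(3.7D) = 6.24×10^-7; √(3.17ν²L/(gD³h_f)) = 1.98×10^-5
Q = -0.965·0.07937·ln(2.045×10^-5) = 0.8270 m³/s
Check: V = 3.32 m/s, Re = 1.19×10^6, f = 0.01134, h_f = 2.76 m ≈ 2.77 m ✓

Q ≈ 0.827 m³/s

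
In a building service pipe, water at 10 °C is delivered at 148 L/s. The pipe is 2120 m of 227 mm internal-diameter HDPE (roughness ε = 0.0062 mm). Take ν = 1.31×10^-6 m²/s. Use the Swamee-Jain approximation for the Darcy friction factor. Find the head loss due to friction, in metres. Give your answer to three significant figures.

h_f ≈ 83.0 m

V = 4Q/(πD²) = 4·0.148/(π·0.227²) = 3.657 m/s
Re = VD/ν = 3.657·0.227/1.31×10^-6 = 6.34×10^5 → turbulent
ε/D = 0.0062/227 = 2.73×10^-5
Swamee-Jain: f = 0.01304
h_f = f(L/D)V²/(2g) = 0.01304·(2120/0.227)·3.657²/(2·9.81) = 83.01 m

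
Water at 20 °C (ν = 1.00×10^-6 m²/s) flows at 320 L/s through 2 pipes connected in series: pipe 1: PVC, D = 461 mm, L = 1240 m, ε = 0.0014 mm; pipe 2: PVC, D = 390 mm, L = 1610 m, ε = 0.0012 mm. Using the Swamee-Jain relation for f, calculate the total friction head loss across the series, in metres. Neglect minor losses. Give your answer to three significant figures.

H ≈ 23.5 m

Pipe 1: V = 1.917 m/s, Re = 8.84×10^5, ε/D = 3.04×10^-6, f = 0.01192, h_1 = f(L/D)V²/2g = 6.008 m
Pipe 2: V = 2.679 m/s, Re = 1.04×10^6, ε/D = 3.08×10^-6, f = 0.01160, h_2 = f(L/D)V²/2g = 17.52 m
Series → Q common, losses add: H = Σh = 23.52 m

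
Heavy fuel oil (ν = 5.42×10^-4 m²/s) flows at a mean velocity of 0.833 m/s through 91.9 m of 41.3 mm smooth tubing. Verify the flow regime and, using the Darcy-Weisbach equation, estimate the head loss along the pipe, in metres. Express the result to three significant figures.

Re = VD/ν = 0.833·0.04130/5.42×10^-4 = 63.5 → laminar (Re < 2300)
f = 64/Re = 1.008
h_f = f(L/D)V²/(2g) = 1.008·(91.9/0.04130)·0.833²/(2·9.81) = 79.35 m

h_f ≈ 79.3 m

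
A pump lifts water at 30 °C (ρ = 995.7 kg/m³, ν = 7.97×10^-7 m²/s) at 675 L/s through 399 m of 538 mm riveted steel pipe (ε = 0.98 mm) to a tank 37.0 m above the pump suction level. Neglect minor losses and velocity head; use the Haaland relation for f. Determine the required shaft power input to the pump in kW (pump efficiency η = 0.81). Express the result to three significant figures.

V = 4Q/(πD²) = 2.969 m/s; Re = 2.00×10^6; ε/D = 0.00182; f = 0.02298
h_f = f(L/D)V²/2g = 7.659 m
Total head H = z + h_f = 37.0 + 7.659 = 44.66 m
P_hyd = ρgQH = 995.7·9.81·0.675·44.66 = 294.5 kW
P_shaft = P_hyd/η = 294.5/0.81 = 363.5 kW

P_shaft ≈ 364 kW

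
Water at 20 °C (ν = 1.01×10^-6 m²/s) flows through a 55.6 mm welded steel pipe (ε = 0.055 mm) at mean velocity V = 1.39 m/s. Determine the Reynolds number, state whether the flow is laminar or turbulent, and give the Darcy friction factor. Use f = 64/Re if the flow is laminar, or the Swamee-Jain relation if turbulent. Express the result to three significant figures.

Re = VD/ν = 1.390·0.0556/1.01×10^-6 = 7.65×10^4
Re > 4000 → turbulent; ε/D = 9.89×10^-4
Swamee-Jain: f = 0.02292

Re ≈ 7.65×10^4; turbulent; f ≈ 0.0229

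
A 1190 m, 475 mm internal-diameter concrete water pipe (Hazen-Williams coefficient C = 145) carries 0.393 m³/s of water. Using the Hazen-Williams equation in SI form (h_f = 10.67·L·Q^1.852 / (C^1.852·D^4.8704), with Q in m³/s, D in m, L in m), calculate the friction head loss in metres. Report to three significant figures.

h_f ≈ 8.40 m

h_f = 10.67·1190·0.393^1.852 / (145^1.852·0.475^4.8704) = 8.400 m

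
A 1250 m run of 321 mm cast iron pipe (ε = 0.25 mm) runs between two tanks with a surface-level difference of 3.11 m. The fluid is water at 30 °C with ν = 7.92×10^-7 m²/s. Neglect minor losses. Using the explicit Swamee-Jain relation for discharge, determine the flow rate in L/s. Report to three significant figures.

Q ≈ 72.6 L/s

Swamee-Jain (Type II): Q = -0.965·√(gD⁵h_f/L)·ln[ε/(3.7D) + √(3.17ν²L/(gD³h_f))]
√(gD⁵h_f/L) = √(9.81·0.321⁵·3.11/1250) = 0.009121
ε/(3.7D) = 2.10×10^-4; √(3.17ν²L/(gD³h_f)) = 4.96×10^-5
Q = -0.965·0.009121·ln(2.601×10^-4) = 0.07265 m³/s
Check: V = 0.898 m/s, Re = 3.64×10^5, f = 0.01958, h_f = 3.13 m ≈ 3.11 m ✓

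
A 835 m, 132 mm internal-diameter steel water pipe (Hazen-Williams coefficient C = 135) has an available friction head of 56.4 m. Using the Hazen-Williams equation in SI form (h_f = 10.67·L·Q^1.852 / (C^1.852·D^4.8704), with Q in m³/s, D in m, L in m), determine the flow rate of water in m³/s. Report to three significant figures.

Q ≈ 0.0427 m³/s

Rearranging: Q = [h_f·C^1.852·D^4.8704 / (10.67·L)]^(1/1.852)
Q = [56.4·135^1.852·0.132^4.8704 / (10.67·835)]^0.540 = 0.04271 m³/s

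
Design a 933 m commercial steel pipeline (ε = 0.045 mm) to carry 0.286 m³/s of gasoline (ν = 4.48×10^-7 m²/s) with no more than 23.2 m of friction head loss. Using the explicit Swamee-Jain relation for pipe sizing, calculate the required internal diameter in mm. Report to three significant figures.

Swamee-Jain (Type III): D = 0.66·[ε^1.25·(LQ²/(gh_f))^4.75 + ν·Q^9.4·(L/(gh_f))^5.2]^0.04
LQ²/(gh_f) = 0.3353; L/(gh_f) = 4.099
Term 1 = ε^1.25·(…)^4.75 = 2.05×10^-8; Term 2 = ν·Q^9.4·(…)^5.2 = 5.34×10^-9
D = 0.66·(2.05×10^-8 + 5.34×10^-9)^0.04 = 0.3281 m = 328 mm
Check: V = 3.38 m/s, Re = 2.48×10^6, f = 0.01336, h_f = 22.1 m ≈ 23.2 m ✓

D ≈ 328 mm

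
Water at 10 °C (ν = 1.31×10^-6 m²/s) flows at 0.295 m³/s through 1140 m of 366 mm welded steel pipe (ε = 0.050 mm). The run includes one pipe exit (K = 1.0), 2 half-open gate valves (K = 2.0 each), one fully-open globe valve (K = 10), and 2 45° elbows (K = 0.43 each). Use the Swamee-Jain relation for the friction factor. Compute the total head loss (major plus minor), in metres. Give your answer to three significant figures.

H_L ≈ 24.2 m

V = 4Q/(πD²) = 2.804 m/s; V²/2g = 0.4007 m
Re = 7.83×10^5, ε/D = 1.37×10^-4 → f = 0.01428 (Swamee-Jain)
Major: h_f = f(L/D)·V²/2g = 0.01428·3115·0.4007 = 17.82 m
Minor: ΣK = 15.9; h_m = ΣK·V²/2g = 6.355 m
Total H_L = 17.82 + 6.355 = 24.18 m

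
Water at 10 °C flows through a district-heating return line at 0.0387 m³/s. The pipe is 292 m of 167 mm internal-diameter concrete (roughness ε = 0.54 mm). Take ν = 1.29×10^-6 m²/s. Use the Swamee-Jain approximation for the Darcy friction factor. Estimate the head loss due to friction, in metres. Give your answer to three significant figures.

V = 4Q/(πD²) = 4·0.0387/(π·0.167²) = 1.767 m/s
Re = VD/ν = 1.767·0.167/1.29×10^-6 = 2.29×10^5 → turbulent
ε/D = 0.54/167 = 0.00323
Swamee-Jain: f = 0.02745
h_f = f(L/D)V²/(2g) = 0.02745·(292/0.167)·1.767²/(2·9.81) = 7.637 m

h_f ≈ 7.64 m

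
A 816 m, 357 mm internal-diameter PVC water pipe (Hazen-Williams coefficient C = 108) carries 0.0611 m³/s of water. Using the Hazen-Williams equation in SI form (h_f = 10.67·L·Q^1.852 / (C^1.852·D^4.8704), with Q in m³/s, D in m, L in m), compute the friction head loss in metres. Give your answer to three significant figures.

h_f ≈ 1.27 m

h_f = 10.67·816·0.0611^1.852 / (108^1.852·0.357^4.8704) = 1.272 m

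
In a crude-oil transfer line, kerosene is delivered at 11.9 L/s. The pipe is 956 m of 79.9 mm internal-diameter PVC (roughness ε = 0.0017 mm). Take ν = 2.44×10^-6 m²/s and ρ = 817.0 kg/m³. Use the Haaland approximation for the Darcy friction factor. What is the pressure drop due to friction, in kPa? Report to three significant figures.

V = 4Q/(πD²) = 4·0.0119/(π·0.0799²) = 2.373 m/s
Re = VD/ν = 2.373·0.0799/2.44×10^-6 = 7.77×10^4 → turbulent
ε/D = 0.0017/79.9 = 2.13×10^-5
Haaland: f = 0.01887
h_f = f(L/D)V²/(2g) = 0.01887·(956/0.0799)·2.373²/(2·9.81) = 64.82 m
Δp = ρg·h_f = 817.0·9.81·64.82 = 519.5 kPa

Δp ≈ 520 kPa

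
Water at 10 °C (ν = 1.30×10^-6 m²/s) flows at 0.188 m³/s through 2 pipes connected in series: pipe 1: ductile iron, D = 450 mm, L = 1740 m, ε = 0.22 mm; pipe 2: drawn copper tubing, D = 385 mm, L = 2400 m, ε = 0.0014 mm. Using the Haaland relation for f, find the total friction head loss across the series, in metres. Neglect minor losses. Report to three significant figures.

Pipe 1: V = 1.182 m/s, Re = 4.09×10^5, ε/D = 4.89×10^-4, f = 0.01768, h_1 = f(L/D)V²/2g = 4.868 m
Pipe 2: V = 1.615 m/s, Re = 4.78×10^5, ε/D = 3.64×10^-6, f = 0.01321, h_2 = f(L/D)V²/2g = 10.94 m
Series → Q common, losses add: H = Σh = 15.81 m

H ≈ 15.8 m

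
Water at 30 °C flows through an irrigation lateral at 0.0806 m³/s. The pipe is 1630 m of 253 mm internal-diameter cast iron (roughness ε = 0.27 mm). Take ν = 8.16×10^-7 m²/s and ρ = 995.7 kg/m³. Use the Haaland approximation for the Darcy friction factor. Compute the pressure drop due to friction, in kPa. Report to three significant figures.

V = 4Q/(πD²) = 4·0.0806/(π·0.253²) = 1.603 m/s
Re = VD/ν = 1.603·0.253/8.16×10^-7 = 4.97×10^5 → turbulent
ε/D = 0.27/253 = 0.00107
Haaland: f = 0.02049
h_f = f(L/D)V²/(2g) = 0.02049·(1630/0.253)·1.603²/(2·9.81) = 17.30 m
Δp = ρg·h_f = 995.7·9.81·17.30 = 169.0 kPa

Δp ≈ 169 kPa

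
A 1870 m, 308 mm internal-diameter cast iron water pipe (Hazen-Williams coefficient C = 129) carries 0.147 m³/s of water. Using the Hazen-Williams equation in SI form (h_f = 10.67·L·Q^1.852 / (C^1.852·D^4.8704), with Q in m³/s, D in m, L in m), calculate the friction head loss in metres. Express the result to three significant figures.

h_f = 10.67·1870·0.147^1.852 / (129^1.852·0.308^4.8704) = 21.88 m

h_f ≈ 21.9 m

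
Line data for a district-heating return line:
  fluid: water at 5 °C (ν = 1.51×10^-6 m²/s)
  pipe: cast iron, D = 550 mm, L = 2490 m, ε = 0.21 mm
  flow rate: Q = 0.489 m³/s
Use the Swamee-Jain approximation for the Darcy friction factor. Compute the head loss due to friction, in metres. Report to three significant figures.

V = 4Q/(πD²) = 4·0.489/(π·0.550²) = 2.058 m/s
Re = VD/ν = 2.058·0.550/1.51×10^-6 = 7.50×10^5 → turbulent
ε/D = 0.21/550 = 3.82×10^-4
Swamee-Jain: f = 0.01663
h_f = f(L/D)V²/(2g) = 0.01663·(2490/0.550)·2.058²/(2·9.81) = 16.26 m

h_f ≈ 16.3 m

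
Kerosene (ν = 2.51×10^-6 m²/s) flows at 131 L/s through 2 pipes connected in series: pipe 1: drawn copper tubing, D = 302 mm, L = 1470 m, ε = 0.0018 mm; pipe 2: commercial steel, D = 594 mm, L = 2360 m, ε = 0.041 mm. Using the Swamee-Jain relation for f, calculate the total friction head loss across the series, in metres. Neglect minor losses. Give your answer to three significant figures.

H ≈ 13.5 m

Pipe 1: V = 1.829 m/s, Re = 2.20×10^5, ε/D = 5.96×10^-6, f = 0.01531, h_1 = f(L/D)V²/2g = 12.70 m
Pipe 2: V = 0.4727 m/s, Re = 1.12×10^5, ε/D = 6.90×10^-5, f = 0.01789, h_2 = f(L/D)V²/2g = 0.8096 m
Series → Q common, losses add: H = Σh = 13.51 m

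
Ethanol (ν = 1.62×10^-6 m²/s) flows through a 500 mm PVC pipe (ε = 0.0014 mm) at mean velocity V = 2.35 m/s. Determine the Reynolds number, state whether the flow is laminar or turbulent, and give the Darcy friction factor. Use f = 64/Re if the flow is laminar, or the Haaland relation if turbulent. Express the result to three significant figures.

Re = VD/ν = 2.350·0.500/1.62×10^-6 = 7.25×10^5
Re > 4000 → turbulent; ε/D = 2.80×10^-6
Haaland: f = 0.01227

Re ≈ 7.25×10^5; turbulent; f ≈ 0.0123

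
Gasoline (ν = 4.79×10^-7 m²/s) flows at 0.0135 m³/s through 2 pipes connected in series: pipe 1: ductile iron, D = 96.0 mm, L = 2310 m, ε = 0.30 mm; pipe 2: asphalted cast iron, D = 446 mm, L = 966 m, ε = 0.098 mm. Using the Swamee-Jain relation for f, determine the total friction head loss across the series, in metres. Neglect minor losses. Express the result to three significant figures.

H ≈ 115 m

Pipe 1: V = 1.865 m/s, Re = 3.74×10^5, ε/D = 0.00312, f = 0.02695, h_1 = f(L/D)V²/2g = 115.0 m
Pipe 2: V = 0.08641 m/s, Re = 8.05×10^4, ε/D = 2.20×10^-4, f = 0.01981, h_2 = f(L/D)V²/2g = 0.01633 m
Series → Q common, losses add: H = Σh = 115.0 m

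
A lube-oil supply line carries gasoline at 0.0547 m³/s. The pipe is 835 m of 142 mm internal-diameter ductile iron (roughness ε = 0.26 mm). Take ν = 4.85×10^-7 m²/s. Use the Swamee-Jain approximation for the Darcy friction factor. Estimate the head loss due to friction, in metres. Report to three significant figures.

V = 4Q/(πD²) = 4·0.0547/(π·0.142²) = 3.454 m/s
Re = VD/ν = 3.454·0.142/4.85×10^-7 = 1.01×10^6 → turbulent
ε/D = 0.26/142 = 0.00183
Swamee-Jain: f = 0.02315
h_f = f(L/D)V²/(2g) = 0.02315·(835/0.142)·3.454²/(2·9.81) = 82.78 m

h_f ≈ 82.8 m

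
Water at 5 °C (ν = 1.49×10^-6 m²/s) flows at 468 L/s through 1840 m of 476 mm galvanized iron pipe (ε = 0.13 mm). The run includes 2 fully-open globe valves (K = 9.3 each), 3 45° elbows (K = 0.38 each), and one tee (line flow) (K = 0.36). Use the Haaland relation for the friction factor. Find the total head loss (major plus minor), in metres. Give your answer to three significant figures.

V = 4Q/(πD²) = 2.630 m/s; V²/2g = 0.3525 m
Re = 8.40×10^5, ε/D = 2.73×10^-4 → f = 0.01547 (Haaland)
Major: h_f = f(L/D)·V²/2g = 0.01547·3866·0.3525 = 21.08 m
Minor: ΣK = 20.1; h_m = ΣK·V²/2g = 7.086 m
Total H_L = 21.08 + 7.086 = 28.16 m

H_L ≈ 28.2 m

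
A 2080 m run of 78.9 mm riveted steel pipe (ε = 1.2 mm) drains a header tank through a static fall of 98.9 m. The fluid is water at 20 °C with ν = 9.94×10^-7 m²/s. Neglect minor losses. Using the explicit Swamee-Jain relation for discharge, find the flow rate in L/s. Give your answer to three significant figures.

Swamee-Jain (Type II): Q = -0.965·√(gD⁵h_f/L)·ln[ε/(3.7D) + √(3.17ν²L/(gD³h_f))]
√(gD⁵h_f/L) = √(9.81·0.0789⁵·98.9/2080) = 0.001194
ε/(3.7D) = 0.00411; √(3.17ν²L/(gD³h_f)) = 1.17×10^-4
Q = -0.965·0.001194·ln(0.004227) = 0.006299 m³/s
Check: V = 1.29 m/s, Re = 1.02×10^5, f = 0.04460, h_f = 99.5 m ≈ 98.9 m ✓

Q ≈ 6.30 L/s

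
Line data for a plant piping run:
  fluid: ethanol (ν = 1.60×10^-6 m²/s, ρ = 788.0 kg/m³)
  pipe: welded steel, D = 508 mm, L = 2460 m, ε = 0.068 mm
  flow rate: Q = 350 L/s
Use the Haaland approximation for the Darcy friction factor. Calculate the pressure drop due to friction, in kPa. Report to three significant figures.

Δp ≈ 82.5 kPa

V = 4Q/(πD²) = 4·0.350/(π·0.508²) = 1.727 m/s
Re = VD/ν = 1.727·0.508/1.60×10^-6 = 5.48×10^5 → turbulent
ε/D = 0.068/508 = 1.34×10^-4
Haaland: f = 0.01450
h_f = f(L/D)V²/(2g) = 0.01450·(2460/0.508)·1.727²/(2·9.81) = 10.67 m
Δp = ρg·h_f = 788.0·9.81·10.67 = 82.49 kPa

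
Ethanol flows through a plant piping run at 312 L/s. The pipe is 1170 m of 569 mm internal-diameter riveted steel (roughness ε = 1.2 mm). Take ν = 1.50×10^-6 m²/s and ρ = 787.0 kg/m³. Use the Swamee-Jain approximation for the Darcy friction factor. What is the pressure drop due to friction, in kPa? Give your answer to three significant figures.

V = 4Q/(πD²) = 4·0.312/(π·0.569²) = 1.227 m/s
Re = VD/ν = 1.227·0.569/1.50×10^-6 = 4.65×10^5 → turbulent
ε/D = 1.2/569 = 0.00211
Swamee-Jain: f = 0.02425
h_f = f(L/D)V²/(2g) = 0.02425·(1170/0.569)·1.227²/(2·9.81) = 3.826 m
Δp = ρg·h_f = 787.0·9.81·3.826 = 29.54 kPa

Δp ≈ 29.5 kPa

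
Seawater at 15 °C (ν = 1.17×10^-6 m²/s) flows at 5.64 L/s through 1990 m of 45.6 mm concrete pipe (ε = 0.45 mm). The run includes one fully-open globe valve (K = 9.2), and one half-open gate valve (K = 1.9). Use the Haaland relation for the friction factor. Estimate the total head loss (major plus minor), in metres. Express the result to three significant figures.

V = 4Q/(πD²) = 3.454 m/s; V²/2g = 0.6079 m
Re = 1.35×10^5, ε/D = 0.00987 → f = 0.03823 (Haaland)
Major: h_f = f(L/D)·V²/2g = 0.03823·43640·0.6079 = 1014 m
Minor: ΣK = 11.1; h_m = ΣK·V²/2g = 6.748 m
Total H_L = 1014 + 6.748 = 1021 m

H_L ≈ 1020 m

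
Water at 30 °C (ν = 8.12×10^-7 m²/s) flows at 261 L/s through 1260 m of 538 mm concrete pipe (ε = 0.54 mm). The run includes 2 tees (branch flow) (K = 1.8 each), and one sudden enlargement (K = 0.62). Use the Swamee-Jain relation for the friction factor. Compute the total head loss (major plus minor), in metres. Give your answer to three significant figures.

V = 4Q/(πD²) = 1.148 m/s; V²/2g = 0.06719 m
Re = 7.61×10^5, ε/D = 0.00100 → f = 0.02015 (Swamee-Jain)
Major: h_f = f(L/D)·V²/2g = 0.02015·2342·0.06719 = 3.171 m
Minor: ΣK = 4.22; h_m = ΣK·V²/2g = 0.2835 m
Total H_L = 3.171 + 0.2835 = 3.454 m

H_L ≈ 3.45 m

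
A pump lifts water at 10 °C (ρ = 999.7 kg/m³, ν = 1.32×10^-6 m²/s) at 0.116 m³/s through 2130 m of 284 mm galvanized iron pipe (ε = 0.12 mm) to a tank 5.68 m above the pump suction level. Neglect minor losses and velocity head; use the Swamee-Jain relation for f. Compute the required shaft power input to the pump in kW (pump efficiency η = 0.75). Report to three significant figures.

P_shaft ≈ 42.7 kW

V = 4Q/(πD²) = 1.831 m/s; Re = 3.94×10^5; ε/D = 4.23×10^-4; f = 0.01752
h_f = f(L/D)V²/2g = 22.46 m
Total head H = z + h_f = 5.68 + 22.46 = 28.14 m
P_hyd = ρgQH = 999.7·9.81·0.116·28.14 = 32.01 kW
P_shaft = P_hyd/η = 32.01/0.75 = 42.69 kW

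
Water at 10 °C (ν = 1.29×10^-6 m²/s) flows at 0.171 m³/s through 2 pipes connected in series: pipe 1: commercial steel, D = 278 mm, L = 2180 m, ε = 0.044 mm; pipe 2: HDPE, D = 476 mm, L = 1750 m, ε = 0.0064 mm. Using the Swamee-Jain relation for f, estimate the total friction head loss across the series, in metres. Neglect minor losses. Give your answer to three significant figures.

Pipe 1: V = 2.817 m/s, Re = 6.07×10^5, ε/D = 1.58×10^-4, f = 0.01484, h_1 = f(L/D)V²/2g = 47.07 m
Pipe 2: V = 0.9609 m/s, Re = 3.55×10^5, ε/D = 1.34×10^-5, f = 0.01411, h_2 = f(L/D)V²/2g = 2.441 m
Series → Q common, losses add: H = Σh = 49.51 m

H ≈ 49.5 m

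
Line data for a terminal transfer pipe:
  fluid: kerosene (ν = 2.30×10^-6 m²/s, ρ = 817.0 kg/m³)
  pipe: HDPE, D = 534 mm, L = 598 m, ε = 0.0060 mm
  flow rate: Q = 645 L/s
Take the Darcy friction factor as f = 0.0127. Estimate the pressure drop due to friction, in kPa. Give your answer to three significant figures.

Δp ≈ 48.2 kPa

V = 4Q/(πD²) = 4·0.645/(π·0.534²) = 2.880 m/s
h_f = f(L/D)V²/(2g) = 0.01270·(598/0.534)·2.880²/(2·9.81) = 6.012 m
Δp = ρg·h_f = 817.0·9.81·6.012 = 48.19 kPa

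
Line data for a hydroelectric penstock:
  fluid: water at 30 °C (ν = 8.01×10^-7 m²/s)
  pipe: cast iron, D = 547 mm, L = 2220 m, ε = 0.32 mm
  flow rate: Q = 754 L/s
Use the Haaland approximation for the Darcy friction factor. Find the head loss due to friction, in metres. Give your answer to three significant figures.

V = 4Q/(πD²) = 4·0.754/(π·0.547²) = 3.209 m/s
Re = VD/ν = 3.209·0.547/8.01×10^-7 = 2.19×10^6 → turbulent
ε/D = 0.32/547 = 5.85×10^-4
Haaland: f = 0.01752
h_f = f(L/D)V²/(2g) = 0.01752·(2220/0.547)·3.209²/(2·9.81) = 37.31 m

h_f ≈ 37.3 m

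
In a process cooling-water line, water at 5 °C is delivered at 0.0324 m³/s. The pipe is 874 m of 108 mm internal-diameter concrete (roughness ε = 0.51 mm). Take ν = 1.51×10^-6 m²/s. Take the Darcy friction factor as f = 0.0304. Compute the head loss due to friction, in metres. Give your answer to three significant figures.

V = 4Q/(πD²) = 4·0.0324/(π·0.108²) = 3.537 m/s
h_f = f(L/D)V²/(2g) = 0.03040·(874/0.108)·3.537²/(2·9.81) = 156.8 m

h_f ≈ 157 m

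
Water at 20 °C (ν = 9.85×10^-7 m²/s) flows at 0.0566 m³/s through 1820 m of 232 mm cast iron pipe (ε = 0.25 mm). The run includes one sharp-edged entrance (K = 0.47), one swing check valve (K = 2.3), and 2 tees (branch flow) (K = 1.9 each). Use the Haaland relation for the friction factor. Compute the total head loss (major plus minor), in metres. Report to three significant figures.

H_L ≈ 15.5 m

V = 4Q/(πD²) = 1.339 m/s; V²/2g = 0.09137 m
Re = 3.15×10^5, ε/D = 0.00108 → f = 0.02081 (Haaland)
Major: h_f = f(L/D)·V²/2g = 0.02081·7845·0.09137 = 14.91 m
Minor: ΣK = 6.57; h_m = ΣK·V²/2g = 0.6003 m
Total H_L = 14.91 + 0.6003 = 15.52 m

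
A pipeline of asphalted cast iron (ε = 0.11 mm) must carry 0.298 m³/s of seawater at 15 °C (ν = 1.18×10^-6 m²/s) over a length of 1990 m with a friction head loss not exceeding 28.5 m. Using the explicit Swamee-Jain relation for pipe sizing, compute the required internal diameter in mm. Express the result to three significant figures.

Swamee-Jain (Type III): D = 0.66·[ε^1.25·(LQ²/(gh_f))^4.75 + ν·Q^9.4·(L/(gh_f))^5.2]^0.04
LQ²/(gh_f) = 0.6321; L/(gh_f) = 7.118
Term 1 = ε^1.25·(…)^4.75 = 1.27×10^-6; Term 2 = ν·Q^9.4·(…)^5.2 = 3.64×10^-7
D = 0.66·(1.27×10^-6 + 3.64×10^-7)^0.04 = 0.3874 m = 387 mm
Check: V = 2.53 m/s, Re = 8.30×10^5, f = 0.01575, h_f = 26.4 m ≈ 28.5 m ✓

D ≈ 387 mm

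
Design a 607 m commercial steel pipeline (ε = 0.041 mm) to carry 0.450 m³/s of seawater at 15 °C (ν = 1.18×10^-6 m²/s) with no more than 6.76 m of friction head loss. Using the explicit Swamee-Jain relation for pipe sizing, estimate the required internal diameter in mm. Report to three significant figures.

D ≈ 461 mm

Swamee-Jain (Type III): D = 0.66·[ε^1.25·(LQ²/(gh_f))^4.75 + ν·Q^9.4·(L/(gh_f))^5.2]^0.04
LQ²/(gh_f) = 1.854; L/(gh_f) = 9.153
Term 1 = ε^1.25·(…)^4.75 = 6.15×10^-5; Term 2 = ν·Q^9.4·(…)^5.2 = 6.49×10^-5
D = 0.66·(6.15×10^-5 + 6.49×10^-5)^0.04 = 0.4609 m = 461 mm
Check: V = 2.70 m/s, Re = 1.05×10^6, f = 0.01328, h_f = 6.48 m ≈ 6.76 m ✓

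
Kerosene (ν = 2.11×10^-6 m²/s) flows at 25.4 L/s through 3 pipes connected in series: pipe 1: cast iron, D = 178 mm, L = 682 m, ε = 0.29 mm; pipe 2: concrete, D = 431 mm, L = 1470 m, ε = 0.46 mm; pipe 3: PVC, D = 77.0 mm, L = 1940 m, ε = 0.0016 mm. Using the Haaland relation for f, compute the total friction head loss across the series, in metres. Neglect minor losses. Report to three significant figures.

H ≈ 603 m

Pipe 1: V = 1.021 m/s, Re = 8.61×10^4, ε/D = 0.00163, f = 0.02420, h_1 = f(L/D)V²/2g = 4.923 m
Pipe 2: V = 0.1741 m/s, Re = 3.56×10^4, ε/D = 0.00107, f = 0.02511, h_2 = f(L/D)V²/2g = 0.1323 m
Pipe 3: V = 5.455 m/s, Re = 1.99×10^5, ε/D = 2.08×10^-5, f = 0.01564, h_3 = f(L/D)V²/2g = 597.7 m
Series → Q common, losses add: H = Σh = 602.7 m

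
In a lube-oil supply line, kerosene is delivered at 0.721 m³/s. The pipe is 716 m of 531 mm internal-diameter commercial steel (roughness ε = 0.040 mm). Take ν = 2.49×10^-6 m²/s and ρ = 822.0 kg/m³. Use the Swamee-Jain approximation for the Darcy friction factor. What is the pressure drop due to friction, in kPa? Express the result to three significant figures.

Δp ≈ 80.1 kPa

V = 4Q/(πD²) = 4·0.721/(π·0.531²) = 3.256 m/s
Re = VD/ν = 3.256·0.531/2.49×10^-6 = 6.94×10^5 → turbulent
ε/D = 0.040/531 = 7.53×10^-5
Swamee-Jain: f = 0.01363
h_f = f(L/D)V²/(2g) = 0.01363·(716/0.531)·3.256²/(2·9.81) = 9.927 m
Δp = ρg·h_f = 822.0·9.81·9.927 = 80.05 kPa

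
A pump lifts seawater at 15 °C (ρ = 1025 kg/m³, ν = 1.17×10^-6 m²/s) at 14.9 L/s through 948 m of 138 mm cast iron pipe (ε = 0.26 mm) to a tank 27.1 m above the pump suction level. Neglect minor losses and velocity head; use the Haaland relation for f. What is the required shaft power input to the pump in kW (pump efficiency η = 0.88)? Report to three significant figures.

V = 4Q/(πD²) = 0.9962 m/s; Re = 1.17×10^5; ε/D = 0.00188; f = 0.02445
h_f = f(L/D)V²/2g = 8.495 m
Total head H = z + h_f = 27.1 + 8.495 = 35.59 m
P_hyd = ρgQH = 1025·9.81·0.0149·35.59 = 5.333 kW
P_shaft = P_hyd/η = 5.333/0.88 = 6.060 kW

P_shaft ≈ 6.06 kW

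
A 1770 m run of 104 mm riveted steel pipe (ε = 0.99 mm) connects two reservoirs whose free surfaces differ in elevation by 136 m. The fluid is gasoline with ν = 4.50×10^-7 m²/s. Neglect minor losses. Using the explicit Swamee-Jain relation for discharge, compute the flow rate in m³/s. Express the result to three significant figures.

Q ≈ 0.0174 m³/s

Swamee-Jain (Type II): Q = -0.965·√(gD⁵h_f/L)·ln[ε/(3.7D) + √(3.17ν²L/(gD³h_f))]
√(gD⁵h_f/L) = √(9.81·0.104⁵·136/1770) = 0.003028
ε/(3.7D) = 0.00257; √(3.17ν²L/(gD³h_f)) = 2.75×10^-5
Q = -0.965·0.003028·ln(0.002600) = 0.01739 m³/s
Check: V = 2.05 m/s, Re = 4.73×10^5, f = 0.03750, h_f = 136 m ≈ 136 m ✓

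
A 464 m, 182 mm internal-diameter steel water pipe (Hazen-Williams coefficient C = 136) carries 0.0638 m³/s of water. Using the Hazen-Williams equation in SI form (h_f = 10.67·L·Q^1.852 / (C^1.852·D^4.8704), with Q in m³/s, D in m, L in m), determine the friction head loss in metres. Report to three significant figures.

h_f = 10.67·464·0.0638^1.852 / (136^1.852·0.182^4.8704) = 13.60 m

h_f ≈ 13.6 m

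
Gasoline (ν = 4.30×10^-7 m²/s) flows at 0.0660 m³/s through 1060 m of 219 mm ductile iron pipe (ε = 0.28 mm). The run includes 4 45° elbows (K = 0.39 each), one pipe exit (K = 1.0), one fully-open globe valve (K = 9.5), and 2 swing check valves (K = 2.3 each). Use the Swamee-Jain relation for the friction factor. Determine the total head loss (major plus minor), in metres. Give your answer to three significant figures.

V = 4Q/(πD²) = 1.752 m/s; V²/2g = 0.1565 m
Re = 8.92×10^5, ε/D = 0.00128 → f = 0.02124 (Swamee-Jain)
Major: h_f = f(L/D)·V²/2g = 0.02124·4840·0.1565 = 16.09 m
Minor: ΣK = 16.7; h_m = ΣK·V²/2g = 2.607 m
Total H_L = 16.09 + 2.607 = 18.69 m

H_L ≈ 18.7 m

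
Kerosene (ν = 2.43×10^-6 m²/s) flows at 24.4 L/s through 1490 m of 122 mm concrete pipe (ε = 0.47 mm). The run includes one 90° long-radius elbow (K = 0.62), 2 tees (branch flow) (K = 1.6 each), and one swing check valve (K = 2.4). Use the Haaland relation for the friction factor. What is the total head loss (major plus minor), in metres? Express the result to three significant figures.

H_L ≈ 80.4 m

V = 4Q/(πD²) = 2.087 m/s; V²/2g = 0.2221 m
Re = 1.05×10^5, ε/D = 0.00385 → f = 0.02912 (Haaland)
Major: h_f = f(L/D)·V²/2g = 0.02912·12213·0.2221 = 78.97 m
Minor: ΣK = 6.22; h_m = ΣK·V²/2g = 1.381 m
Total H_L = 78.97 + 1.381 = 80.35 m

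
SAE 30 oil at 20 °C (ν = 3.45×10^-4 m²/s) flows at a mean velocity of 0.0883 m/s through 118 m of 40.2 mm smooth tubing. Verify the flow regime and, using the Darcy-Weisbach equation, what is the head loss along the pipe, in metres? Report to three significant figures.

Re = VD/ν = 0.0883·0.04020/3.45×10^-4 = 10.3 → laminar (Re < 2300)
f = 64/Re = 6.220
h_f = f(L/D)V²/(2g) = 6.220·(118/0.04020)·0.0883²/(2·9.81) = 7.256 m

h_f ≈ 7.26 m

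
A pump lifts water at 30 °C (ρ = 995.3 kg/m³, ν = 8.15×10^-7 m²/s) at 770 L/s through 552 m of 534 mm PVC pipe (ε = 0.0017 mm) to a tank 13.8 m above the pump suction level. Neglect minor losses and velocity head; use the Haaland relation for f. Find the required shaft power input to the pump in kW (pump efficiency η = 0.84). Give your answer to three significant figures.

V = 4Q/(πD²) = 3.438 m/s; Re = 2.25×10^6; ε/D = 3.18×10^-6; f = 0.01025
h_f = f(L/D)V²/2g = 6.381 m
Total head H = z + h_f = 13.8 + 6.381 = 20.18 m
P_hyd = ρgQH = 995.3·9.81·0.770·20.18 = 151.7 kW
P_shaft = P_hyd/η = 151.7/0.84 = 180.6 kW

P_shaft ≈ 181 kW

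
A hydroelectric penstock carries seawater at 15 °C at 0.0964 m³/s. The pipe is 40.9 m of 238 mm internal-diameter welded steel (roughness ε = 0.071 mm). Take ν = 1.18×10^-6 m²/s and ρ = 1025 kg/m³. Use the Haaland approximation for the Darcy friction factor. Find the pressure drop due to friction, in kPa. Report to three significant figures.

V = 4Q/(πD²) = 4·0.0964/(π·0.238²) = 2.167 m/s
Re = VD/ν = 2.167·0.238/1.18×10^-6 = 4.37×10^5 → turbulent
ε/D = 0.071/238 = 2.98×10^-4
Haaland: f = 0.01629
h_f = f(L/D)V²/(2g) = 0.01629·(40.9/0.238)·2.167²/(2·9.81) = 0.6699 m
Δp = ρg·h_f = 1025·9.81·0.6699 = 6.736 kPa

Δp ≈ 6.74 kPa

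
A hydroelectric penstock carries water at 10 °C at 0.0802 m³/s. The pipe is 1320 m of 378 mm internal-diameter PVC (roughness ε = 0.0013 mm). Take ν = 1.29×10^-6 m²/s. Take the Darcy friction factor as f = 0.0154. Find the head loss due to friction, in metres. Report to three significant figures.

V = 4Q/(πD²) = 4·0.0802/(π·0.378²) = 0.7147 m/s
h_f = f(L/D)V²/(2g) = 0.01540·(1320/0.378)·0.7147²/(2·9.81) = 1.400 m

h_f ≈ 1.40 m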